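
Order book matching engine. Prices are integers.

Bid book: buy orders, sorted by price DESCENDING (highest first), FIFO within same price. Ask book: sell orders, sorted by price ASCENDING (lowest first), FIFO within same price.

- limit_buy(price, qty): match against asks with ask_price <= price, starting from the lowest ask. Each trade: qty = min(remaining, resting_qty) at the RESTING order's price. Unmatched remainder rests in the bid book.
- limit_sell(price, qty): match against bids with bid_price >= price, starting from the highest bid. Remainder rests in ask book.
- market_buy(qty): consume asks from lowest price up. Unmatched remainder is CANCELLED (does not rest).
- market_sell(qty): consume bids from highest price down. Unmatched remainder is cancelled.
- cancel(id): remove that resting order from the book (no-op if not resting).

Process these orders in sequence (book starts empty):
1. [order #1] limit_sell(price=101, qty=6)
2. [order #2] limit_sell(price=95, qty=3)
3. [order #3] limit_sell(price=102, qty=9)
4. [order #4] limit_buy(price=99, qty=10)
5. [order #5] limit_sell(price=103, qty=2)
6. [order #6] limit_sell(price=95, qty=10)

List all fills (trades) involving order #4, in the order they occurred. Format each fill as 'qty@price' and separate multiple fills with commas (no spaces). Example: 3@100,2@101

After op 1 [order #1] limit_sell(price=101, qty=6): fills=none; bids=[-] asks=[#1:6@101]
After op 2 [order #2] limit_sell(price=95, qty=3): fills=none; bids=[-] asks=[#2:3@95 #1:6@101]
After op 3 [order #3] limit_sell(price=102, qty=9): fills=none; bids=[-] asks=[#2:3@95 #1:6@101 #3:9@102]
After op 4 [order #4] limit_buy(price=99, qty=10): fills=#4x#2:3@95; bids=[#4:7@99] asks=[#1:6@101 #3:9@102]
After op 5 [order #5] limit_sell(price=103, qty=2): fills=none; bids=[#4:7@99] asks=[#1:6@101 #3:9@102 #5:2@103]
After op 6 [order #6] limit_sell(price=95, qty=10): fills=#4x#6:7@99; bids=[-] asks=[#6:3@95 #1:6@101 #3:9@102 #5:2@103]

Answer: 3@95,7@99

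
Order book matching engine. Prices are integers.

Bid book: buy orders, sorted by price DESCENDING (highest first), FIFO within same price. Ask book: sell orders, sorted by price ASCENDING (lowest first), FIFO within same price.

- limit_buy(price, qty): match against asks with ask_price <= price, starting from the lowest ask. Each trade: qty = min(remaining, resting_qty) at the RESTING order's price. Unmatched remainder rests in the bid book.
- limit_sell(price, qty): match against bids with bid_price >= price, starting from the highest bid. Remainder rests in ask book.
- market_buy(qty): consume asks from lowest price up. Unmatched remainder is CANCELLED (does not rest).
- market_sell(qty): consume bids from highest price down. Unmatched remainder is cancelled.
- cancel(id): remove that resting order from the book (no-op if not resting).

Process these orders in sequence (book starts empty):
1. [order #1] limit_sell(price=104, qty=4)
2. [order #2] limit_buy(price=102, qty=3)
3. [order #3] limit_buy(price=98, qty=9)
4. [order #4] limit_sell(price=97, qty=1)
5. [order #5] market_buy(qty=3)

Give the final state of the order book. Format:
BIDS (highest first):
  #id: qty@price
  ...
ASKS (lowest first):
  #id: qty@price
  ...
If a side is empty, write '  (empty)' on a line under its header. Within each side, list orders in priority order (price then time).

Answer: BIDS (highest first):
  #2: 2@102
  #3: 9@98
ASKS (lowest first):
  #1: 1@104

Derivation:
After op 1 [order #1] limit_sell(price=104, qty=4): fills=none; bids=[-] asks=[#1:4@104]
After op 2 [order #2] limit_buy(price=102, qty=3): fills=none; bids=[#2:3@102] asks=[#1:4@104]
After op 3 [order #3] limit_buy(price=98, qty=9): fills=none; bids=[#2:3@102 #3:9@98] asks=[#1:4@104]
After op 4 [order #4] limit_sell(price=97, qty=1): fills=#2x#4:1@102; bids=[#2:2@102 #3:9@98] asks=[#1:4@104]
After op 5 [order #5] market_buy(qty=3): fills=#5x#1:3@104; bids=[#2:2@102 #3:9@98] asks=[#1:1@104]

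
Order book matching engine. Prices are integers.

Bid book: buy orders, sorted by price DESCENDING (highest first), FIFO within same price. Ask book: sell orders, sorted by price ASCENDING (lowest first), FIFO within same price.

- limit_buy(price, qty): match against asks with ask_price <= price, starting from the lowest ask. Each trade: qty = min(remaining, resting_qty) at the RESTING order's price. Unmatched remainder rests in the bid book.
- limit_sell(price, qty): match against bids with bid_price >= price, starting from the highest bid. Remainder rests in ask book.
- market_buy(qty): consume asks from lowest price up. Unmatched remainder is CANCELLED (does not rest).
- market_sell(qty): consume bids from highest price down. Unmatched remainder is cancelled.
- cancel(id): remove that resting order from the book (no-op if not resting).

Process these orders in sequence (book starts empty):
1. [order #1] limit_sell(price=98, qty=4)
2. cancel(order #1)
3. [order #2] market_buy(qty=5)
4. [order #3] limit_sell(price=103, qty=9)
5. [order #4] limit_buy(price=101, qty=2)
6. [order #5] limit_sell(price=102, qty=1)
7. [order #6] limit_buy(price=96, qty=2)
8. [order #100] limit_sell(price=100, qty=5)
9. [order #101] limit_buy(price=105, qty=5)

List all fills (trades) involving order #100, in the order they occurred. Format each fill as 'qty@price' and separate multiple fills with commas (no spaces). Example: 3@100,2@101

After op 1 [order #1] limit_sell(price=98, qty=4): fills=none; bids=[-] asks=[#1:4@98]
After op 2 cancel(order #1): fills=none; bids=[-] asks=[-]
After op 3 [order #2] market_buy(qty=5): fills=none; bids=[-] asks=[-]
After op 4 [order #3] limit_sell(price=103, qty=9): fills=none; bids=[-] asks=[#3:9@103]
After op 5 [order #4] limit_buy(price=101, qty=2): fills=none; bids=[#4:2@101] asks=[#3:9@103]
After op 6 [order #5] limit_sell(price=102, qty=1): fills=none; bids=[#4:2@101] asks=[#5:1@102 #3:9@103]
After op 7 [order #6] limit_buy(price=96, qty=2): fills=none; bids=[#4:2@101 #6:2@96] asks=[#5:1@102 #3:9@103]
After op 8 [order #100] limit_sell(price=100, qty=5): fills=#4x#100:2@101; bids=[#6:2@96] asks=[#100:3@100 #5:1@102 #3:9@103]
After op 9 [order #101] limit_buy(price=105, qty=5): fills=#101x#100:3@100 #101x#5:1@102 #101x#3:1@103; bids=[#6:2@96] asks=[#3:8@103]

Answer: 2@101,3@100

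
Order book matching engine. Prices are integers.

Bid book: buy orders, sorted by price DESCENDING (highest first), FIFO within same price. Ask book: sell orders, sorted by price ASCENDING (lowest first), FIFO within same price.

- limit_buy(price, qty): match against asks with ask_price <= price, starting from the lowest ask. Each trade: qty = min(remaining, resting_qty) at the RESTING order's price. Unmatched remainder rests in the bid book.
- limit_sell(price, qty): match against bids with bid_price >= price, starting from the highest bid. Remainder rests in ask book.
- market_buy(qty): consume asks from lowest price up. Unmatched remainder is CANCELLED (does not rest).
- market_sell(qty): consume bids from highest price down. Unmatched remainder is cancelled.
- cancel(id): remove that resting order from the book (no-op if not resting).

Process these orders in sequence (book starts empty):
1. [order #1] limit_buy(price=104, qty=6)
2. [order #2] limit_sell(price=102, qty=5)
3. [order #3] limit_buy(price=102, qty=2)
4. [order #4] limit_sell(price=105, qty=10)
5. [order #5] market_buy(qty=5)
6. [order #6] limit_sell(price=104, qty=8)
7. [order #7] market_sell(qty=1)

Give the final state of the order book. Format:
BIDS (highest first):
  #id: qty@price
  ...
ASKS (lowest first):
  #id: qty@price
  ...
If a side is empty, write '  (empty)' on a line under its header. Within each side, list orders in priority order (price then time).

After op 1 [order #1] limit_buy(price=104, qty=6): fills=none; bids=[#1:6@104] asks=[-]
After op 2 [order #2] limit_sell(price=102, qty=5): fills=#1x#2:5@104; bids=[#1:1@104] asks=[-]
After op 3 [order #3] limit_buy(price=102, qty=2): fills=none; bids=[#1:1@104 #3:2@102] asks=[-]
After op 4 [order #4] limit_sell(price=105, qty=10): fills=none; bids=[#1:1@104 #3:2@102] asks=[#4:10@105]
After op 5 [order #5] market_buy(qty=5): fills=#5x#4:5@105; bids=[#1:1@104 #3:2@102] asks=[#4:5@105]
After op 6 [order #6] limit_sell(price=104, qty=8): fills=#1x#6:1@104; bids=[#3:2@102] asks=[#6:7@104 #4:5@105]
After op 7 [order #7] market_sell(qty=1): fills=#3x#7:1@102; bids=[#3:1@102] asks=[#6:7@104 #4:5@105]

Answer: BIDS (highest first):
  #3: 1@102
ASKS (lowest first):
  #6: 7@104
  #4: 5@105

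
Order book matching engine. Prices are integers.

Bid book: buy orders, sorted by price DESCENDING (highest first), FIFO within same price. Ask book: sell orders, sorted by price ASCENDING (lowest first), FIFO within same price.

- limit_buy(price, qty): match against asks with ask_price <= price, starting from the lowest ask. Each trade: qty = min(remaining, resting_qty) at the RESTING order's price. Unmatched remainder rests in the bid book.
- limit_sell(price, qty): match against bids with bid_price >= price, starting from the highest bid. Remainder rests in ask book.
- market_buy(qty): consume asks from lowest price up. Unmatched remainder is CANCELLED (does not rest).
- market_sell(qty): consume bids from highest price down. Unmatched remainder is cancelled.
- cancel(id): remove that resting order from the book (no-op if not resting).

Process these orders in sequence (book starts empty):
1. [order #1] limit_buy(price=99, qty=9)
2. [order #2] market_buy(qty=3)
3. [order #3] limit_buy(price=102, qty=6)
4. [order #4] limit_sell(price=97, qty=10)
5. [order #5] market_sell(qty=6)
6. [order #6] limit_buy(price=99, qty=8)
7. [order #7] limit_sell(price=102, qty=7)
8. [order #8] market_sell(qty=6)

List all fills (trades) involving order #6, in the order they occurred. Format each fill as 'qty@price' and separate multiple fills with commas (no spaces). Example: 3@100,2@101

After op 1 [order #1] limit_buy(price=99, qty=9): fills=none; bids=[#1:9@99] asks=[-]
After op 2 [order #2] market_buy(qty=3): fills=none; bids=[#1:9@99] asks=[-]
After op 3 [order #3] limit_buy(price=102, qty=6): fills=none; bids=[#3:6@102 #1:9@99] asks=[-]
After op 4 [order #4] limit_sell(price=97, qty=10): fills=#3x#4:6@102 #1x#4:4@99; bids=[#1:5@99] asks=[-]
After op 5 [order #5] market_sell(qty=6): fills=#1x#5:5@99; bids=[-] asks=[-]
After op 6 [order #6] limit_buy(price=99, qty=8): fills=none; bids=[#6:8@99] asks=[-]
After op 7 [order #7] limit_sell(price=102, qty=7): fills=none; bids=[#6:8@99] asks=[#7:7@102]
After op 8 [order #8] market_sell(qty=6): fills=#6x#8:6@99; bids=[#6:2@99] asks=[#7:7@102]

Answer: 6@99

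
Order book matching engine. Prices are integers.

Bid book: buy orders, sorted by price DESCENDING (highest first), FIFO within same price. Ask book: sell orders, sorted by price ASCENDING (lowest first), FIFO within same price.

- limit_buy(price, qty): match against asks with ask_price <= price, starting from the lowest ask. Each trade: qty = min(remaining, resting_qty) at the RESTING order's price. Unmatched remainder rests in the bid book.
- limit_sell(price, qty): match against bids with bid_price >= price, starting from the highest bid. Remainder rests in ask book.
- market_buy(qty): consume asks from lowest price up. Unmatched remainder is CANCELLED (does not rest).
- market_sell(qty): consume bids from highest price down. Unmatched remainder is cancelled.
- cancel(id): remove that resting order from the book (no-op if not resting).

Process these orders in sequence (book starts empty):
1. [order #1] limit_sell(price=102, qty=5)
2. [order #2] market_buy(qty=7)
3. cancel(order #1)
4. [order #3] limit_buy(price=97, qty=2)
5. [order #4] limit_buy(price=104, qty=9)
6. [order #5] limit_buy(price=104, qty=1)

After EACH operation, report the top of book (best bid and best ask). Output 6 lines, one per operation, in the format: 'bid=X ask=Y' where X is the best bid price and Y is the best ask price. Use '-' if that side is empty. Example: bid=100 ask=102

Answer: bid=- ask=102
bid=- ask=-
bid=- ask=-
bid=97 ask=-
bid=104 ask=-
bid=104 ask=-

Derivation:
After op 1 [order #1] limit_sell(price=102, qty=5): fills=none; bids=[-] asks=[#1:5@102]
After op 2 [order #2] market_buy(qty=7): fills=#2x#1:5@102; bids=[-] asks=[-]
After op 3 cancel(order #1): fills=none; bids=[-] asks=[-]
After op 4 [order #3] limit_buy(price=97, qty=2): fills=none; bids=[#3:2@97] asks=[-]
After op 5 [order #4] limit_buy(price=104, qty=9): fills=none; bids=[#4:9@104 #3:2@97] asks=[-]
After op 6 [order #5] limit_buy(price=104, qty=1): fills=none; bids=[#4:9@104 #5:1@104 #3:2@97] asks=[-]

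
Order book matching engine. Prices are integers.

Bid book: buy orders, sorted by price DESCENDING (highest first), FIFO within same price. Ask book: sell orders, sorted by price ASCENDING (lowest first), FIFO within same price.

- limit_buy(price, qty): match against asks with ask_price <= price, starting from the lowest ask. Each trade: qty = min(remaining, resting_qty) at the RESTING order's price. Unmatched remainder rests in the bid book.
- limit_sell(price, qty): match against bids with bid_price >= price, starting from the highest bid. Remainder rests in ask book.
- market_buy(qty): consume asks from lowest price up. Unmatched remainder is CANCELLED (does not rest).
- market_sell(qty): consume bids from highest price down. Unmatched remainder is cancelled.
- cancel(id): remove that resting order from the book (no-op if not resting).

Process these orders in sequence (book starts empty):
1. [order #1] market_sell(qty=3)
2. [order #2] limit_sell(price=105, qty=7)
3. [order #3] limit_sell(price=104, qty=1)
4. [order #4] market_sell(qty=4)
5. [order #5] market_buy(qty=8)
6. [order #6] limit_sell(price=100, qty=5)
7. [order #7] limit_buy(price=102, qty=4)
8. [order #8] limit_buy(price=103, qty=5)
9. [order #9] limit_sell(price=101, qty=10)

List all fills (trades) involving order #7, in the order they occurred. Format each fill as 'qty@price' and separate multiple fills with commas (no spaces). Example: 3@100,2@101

After op 1 [order #1] market_sell(qty=3): fills=none; bids=[-] asks=[-]
After op 2 [order #2] limit_sell(price=105, qty=7): fills=none; bids=[-] asks=[#2:7@105]
After op 3 [order #3] limit_sell(price=104, qty=1): fills=none; bids=[-] asks=[#3:1@104 #2:7@105]
After op 4 [order #4] market_sell(qty=4): fills=none; bids=[-] asks=[#3:1@104 #2:7@105]
After op 5 [order #5] market_buy(qty=8): fills=#5x#3:1@104 #5x#2:7@105; bids=[-] asks=[-]
After op 6 [order #6] limit_sell(price=100, qty=5): fills=none; bids=[-] asks=[#6:5@100]
After op 7 [order #7] limit_buy(price=102, qty=4): fills=#7x#6:4@100; bids=[-] asks=[#6:1@100]
After op 8 [order #8] limit_buy(price=103, qty=5): fills=#8x#6:1@100; bids=[#8:4@103] asks=[-]
After op 9 [order #9] limit_sell(price=101, qty=10): fills=#8x#9:4@103; bids=[-] asks=[#9:6@101]

Answer: 4@100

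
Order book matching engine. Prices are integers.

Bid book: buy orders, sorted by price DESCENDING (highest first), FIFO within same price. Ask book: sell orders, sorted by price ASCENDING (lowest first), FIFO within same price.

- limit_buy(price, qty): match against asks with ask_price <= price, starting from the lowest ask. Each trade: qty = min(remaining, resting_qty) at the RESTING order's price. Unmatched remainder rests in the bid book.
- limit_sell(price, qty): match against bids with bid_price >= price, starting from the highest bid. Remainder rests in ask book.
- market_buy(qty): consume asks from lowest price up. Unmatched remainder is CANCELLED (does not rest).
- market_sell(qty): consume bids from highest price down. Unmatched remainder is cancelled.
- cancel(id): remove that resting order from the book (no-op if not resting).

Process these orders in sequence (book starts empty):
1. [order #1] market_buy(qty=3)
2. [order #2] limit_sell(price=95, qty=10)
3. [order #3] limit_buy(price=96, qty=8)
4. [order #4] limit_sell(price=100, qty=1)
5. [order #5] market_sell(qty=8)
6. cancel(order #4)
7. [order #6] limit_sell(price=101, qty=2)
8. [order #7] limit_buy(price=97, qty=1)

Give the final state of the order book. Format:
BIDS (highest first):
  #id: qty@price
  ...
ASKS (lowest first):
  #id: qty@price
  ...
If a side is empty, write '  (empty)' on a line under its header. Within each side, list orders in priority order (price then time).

After op 1 [order #1] market_buy(qty=3): fills=none; bids=[-] asks=[-]
After op 2 [order #2] limit_sell(price=95, qty=10): fills=none; bids=[-] asks=[#2:10@95]
After op 3 [order #3] limit_buy(price=96, qty=8): fills=#3x#2:8@95; bids=[-] asks=[#2:2@95]
After op 4 [order #4] limit_sell(price=100, qty=1): fills=none; bids=[-] asks=[#2:2@95 #4:1@100]
After op 5 [order #5] market_sell(qty=8): fills=none; bids=[-] asks=[#2:2@95 #4:1@100]
After op 6 cancel(order #4): fills=none; bids=[-] asks=[#2:2@95]
After op 7 [order #6] limit_sell(price=101, qty=2): fills=none; bids=[-] asks=[#2:2@95 #6:2@101]
After op 8 [order #7] limit_buy(price=97, qty=1): fills=#7x#2:1@95; bids=[-] asks=[#2:1@95 #6:2@101]

Answer: BIDS (highest first):
  (empty)
ASKS (lowest first):
  #2: 1@95
  #6: 2@101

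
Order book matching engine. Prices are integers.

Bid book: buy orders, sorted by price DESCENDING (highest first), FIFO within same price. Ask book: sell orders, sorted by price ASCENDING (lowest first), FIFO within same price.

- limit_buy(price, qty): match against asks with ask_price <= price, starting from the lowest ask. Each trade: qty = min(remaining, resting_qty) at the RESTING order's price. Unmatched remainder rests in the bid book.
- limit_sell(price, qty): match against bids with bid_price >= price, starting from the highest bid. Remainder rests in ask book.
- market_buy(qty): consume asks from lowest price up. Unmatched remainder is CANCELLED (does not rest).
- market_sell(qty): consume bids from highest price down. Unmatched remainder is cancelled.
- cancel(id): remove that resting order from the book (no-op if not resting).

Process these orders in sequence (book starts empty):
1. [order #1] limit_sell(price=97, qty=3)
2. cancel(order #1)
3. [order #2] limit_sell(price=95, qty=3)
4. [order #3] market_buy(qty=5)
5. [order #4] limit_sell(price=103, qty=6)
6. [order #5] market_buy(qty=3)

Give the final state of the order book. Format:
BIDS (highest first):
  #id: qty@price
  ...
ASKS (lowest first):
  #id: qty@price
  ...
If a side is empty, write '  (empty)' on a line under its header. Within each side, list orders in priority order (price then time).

After op 1 [order #1] limit_sell(price=97, qty=3): fills=none; bids=[-] asks=[#1:3@97]
After op 2 cancel(order #1): fills=none; bids=[-] asks=[-]
After op 3 [order #2] limit_sell(price=95, qty=3): fills=none; bids=[-] asks=[#2:3@95]
After op 4 [order #3] market_buy(qty=5): fills=#3x#2:3@95; bids=[-] asks=[-]
After op 5 [order #4] limit_sell(price=103, qty=6): fills=none; bids=[-] asks=[#4:6@103]
After op 6 [order #5] market_buy(qty=3): fills=#5x#4:3@103; bids=[-] asks=[#4:3@103]

Answer: BIDS (highest first):
  (empty)
ASKS (lowest first):
  #4: 3@103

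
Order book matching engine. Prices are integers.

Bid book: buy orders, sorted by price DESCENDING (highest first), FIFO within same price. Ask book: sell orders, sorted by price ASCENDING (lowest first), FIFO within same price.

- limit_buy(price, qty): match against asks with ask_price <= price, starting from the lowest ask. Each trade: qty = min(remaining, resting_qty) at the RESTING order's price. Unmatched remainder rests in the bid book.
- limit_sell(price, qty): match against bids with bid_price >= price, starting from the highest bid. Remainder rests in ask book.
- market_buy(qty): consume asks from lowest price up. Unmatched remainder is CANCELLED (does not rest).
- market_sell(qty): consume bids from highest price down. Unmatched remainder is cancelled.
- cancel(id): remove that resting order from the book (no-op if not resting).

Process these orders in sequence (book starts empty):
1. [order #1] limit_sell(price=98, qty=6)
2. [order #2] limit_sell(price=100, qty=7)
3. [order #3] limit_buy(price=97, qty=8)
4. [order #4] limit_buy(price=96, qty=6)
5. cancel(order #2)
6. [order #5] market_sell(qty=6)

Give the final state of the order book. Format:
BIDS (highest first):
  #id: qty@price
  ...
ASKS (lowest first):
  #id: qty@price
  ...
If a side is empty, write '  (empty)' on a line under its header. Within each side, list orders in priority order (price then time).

After op 1 [order #1] limit_sell(price=98, qty=6): fills=none; bids=[-] asks=[#1:6@98]
After op 2 [order #2] limit_sell(price=100, qty=7): fills=none; bids=[-] asks=[#1:6@98 #2:7@100]
After op 3 [order #3] limit_buy(price=97, qty=8): fills=none; bids=[#3:8@97] asks=[#1:6@98 #2:7@100]
After op 4 [order #4] limit_buy(price=96, qty=6): fills=none; bids=[#3:8@97 #4:6@96] asks=[#1:6@98 #2:7@100]
After op 5 cancel(order #2): fills=none; bids=[#3:8@97 #4:6@96] asks=[#1:6@98]
After op 6 [order #5] market_sell(qty=6): fills=#3x#5:6@97; bids=[#3:2@97 #4:6@96] asks=[#1:6@98]

Answer: BIDS (highest first):
  #3: 2@97
  #4: 6@96
ASKS (lowest first):
  #1: 6@98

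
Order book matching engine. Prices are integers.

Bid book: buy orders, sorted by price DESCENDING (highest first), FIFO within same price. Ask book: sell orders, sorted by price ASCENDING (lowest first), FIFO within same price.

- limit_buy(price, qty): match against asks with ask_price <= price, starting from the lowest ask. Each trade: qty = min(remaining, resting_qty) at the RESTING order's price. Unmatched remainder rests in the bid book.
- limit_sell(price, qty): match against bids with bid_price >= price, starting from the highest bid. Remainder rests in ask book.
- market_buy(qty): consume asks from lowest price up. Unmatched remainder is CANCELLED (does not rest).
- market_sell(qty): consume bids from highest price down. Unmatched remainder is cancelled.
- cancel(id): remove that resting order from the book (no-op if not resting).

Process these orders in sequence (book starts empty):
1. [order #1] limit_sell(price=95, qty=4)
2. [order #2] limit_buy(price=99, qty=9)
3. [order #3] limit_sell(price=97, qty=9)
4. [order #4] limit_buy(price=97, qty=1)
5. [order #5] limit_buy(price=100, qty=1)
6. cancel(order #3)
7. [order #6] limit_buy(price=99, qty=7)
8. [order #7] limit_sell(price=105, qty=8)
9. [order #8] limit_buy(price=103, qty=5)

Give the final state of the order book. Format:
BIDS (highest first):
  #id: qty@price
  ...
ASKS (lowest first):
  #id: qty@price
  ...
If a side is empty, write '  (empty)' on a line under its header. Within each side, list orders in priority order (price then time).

After op 1 [order #1] limit_sell(price=95, qty=4): fills=none; bids=[-] asks=[#1:4@95]
After op 2 [order #2] limit_buy(price=99, qty=9): fills=#2x#1:4@95; bids=[#2:5@99] asks=[-]
After op 3 [order #3] limit_sell(price=97, qty=9): fills=#2x#3:5@99; bids=[-] asks=[#3:4@97]
After op 4 [order #4] limit_buy(price=97, qty=1): fills=#4x#3:1@97; bids=[-] asks=[#3:3@97]
After op 5 [order #5] limit_buy(price=100, qty=1): fills=#5x#3:1@97; bids=[-] asks=[#3:2@97]
After op 6 cancel(order #3): fills=none; bids=[-] asks=[-]
After op 7 [order #6] limit_buy(price=99, qty=7): fills=none; bids=[#6:7@99] asks=[-]
After op 8 [order #7] limit_sell(price=105, qty=8): fills=none; bids=[#6:7@99] asks=[#7:8@105]
After op 9 [order #8] limit_buy(price=103, qty=5): fills=none; bids=[#8:5@103 #6:7@99] asks=[#7:8@105]

Answer: BIDS (highest first):
  #8: 5@103
  #6: 7@99
ASKS (lowest first):
  #7: 8@105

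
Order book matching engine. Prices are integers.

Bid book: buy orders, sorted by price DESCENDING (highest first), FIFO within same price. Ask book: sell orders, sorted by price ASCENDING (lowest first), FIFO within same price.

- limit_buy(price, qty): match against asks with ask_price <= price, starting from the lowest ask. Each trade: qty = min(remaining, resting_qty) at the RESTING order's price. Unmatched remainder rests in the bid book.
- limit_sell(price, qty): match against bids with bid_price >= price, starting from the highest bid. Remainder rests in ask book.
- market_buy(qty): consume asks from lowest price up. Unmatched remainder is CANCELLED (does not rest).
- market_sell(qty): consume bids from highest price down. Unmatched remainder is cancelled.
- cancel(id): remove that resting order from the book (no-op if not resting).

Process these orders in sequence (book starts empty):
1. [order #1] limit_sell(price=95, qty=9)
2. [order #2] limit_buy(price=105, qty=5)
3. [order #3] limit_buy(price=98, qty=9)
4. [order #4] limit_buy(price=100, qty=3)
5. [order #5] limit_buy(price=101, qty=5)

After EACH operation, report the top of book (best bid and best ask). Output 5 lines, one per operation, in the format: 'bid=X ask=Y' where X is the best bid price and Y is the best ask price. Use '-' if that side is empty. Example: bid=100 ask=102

After op 1 [order #1] limit_sell(price=95, qty=9): fills=none; bids=[-] asks=[#1:9@95]
After op 2 [order #2] limit_buy(price=105, qty=5): fills=#2x#1:5@95; bids=[-] asks=[#1:4@95]
After op 3 [order #3] limit_buy(price=98, qty=9): fills=#3x#1:4@95; bids=[#3:5@98] asks=[-]
After op 4 [order #4] limit_buy(price=100, qty=3): fills=none; bids=[#4:3@100 #3:5@98] asks=[-]
After op 5 [order #5] limit_buy(price=101, qty=5): fills=none; bids=[#5:5@101 #4:3@100 #3:5@98] asks=[-]

Answer: bid=- ask=95
bid=- ask=95
bid=98 ask=-
bid=100 ask=-
bid=101 ask=-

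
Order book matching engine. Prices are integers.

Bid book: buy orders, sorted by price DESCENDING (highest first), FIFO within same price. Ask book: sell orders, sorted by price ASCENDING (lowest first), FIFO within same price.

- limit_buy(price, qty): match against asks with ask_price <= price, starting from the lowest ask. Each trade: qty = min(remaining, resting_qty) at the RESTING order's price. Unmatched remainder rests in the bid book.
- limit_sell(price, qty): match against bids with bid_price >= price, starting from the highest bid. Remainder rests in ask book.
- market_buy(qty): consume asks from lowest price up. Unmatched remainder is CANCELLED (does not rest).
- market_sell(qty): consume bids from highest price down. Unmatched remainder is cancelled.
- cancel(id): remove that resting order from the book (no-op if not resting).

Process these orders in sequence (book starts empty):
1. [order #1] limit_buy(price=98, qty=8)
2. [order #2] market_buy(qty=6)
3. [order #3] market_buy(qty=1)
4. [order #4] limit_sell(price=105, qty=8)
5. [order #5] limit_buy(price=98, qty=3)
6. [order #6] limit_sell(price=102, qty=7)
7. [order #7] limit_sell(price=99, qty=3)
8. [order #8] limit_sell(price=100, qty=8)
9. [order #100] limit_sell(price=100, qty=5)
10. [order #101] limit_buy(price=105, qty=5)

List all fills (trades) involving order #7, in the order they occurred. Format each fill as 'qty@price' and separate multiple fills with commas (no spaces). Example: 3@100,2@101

After op 1 [order #1] limit_buy(price=98, qty=8): fills=none; bids=[#1:8@98] asks=[-]
After op 2 [order #2] market_buy(qty=6): fills=none; bids=[#1:8@98] asks=[-]
After op 3 [order #3] market_buy(qty=1): fills=none; bids=[#1:8@98] asks=[-]
After op 4 [order #4] limit_sell(price=105, qty=8): fills=none; bids=[#1:8@98] asks=[#4:8@105]
After op 5 [order #5] limit_buy(price=98, qty=3): fills=none; bids=[#1:8@98 #5:3@98] asks=[#4:8@105]
After op 6 [order #6] limit_sell(price=102, qty=7): fills=none; bids=[#1:8@98 #5:3@98] asks=[#6:7@102 #4:8@105]
After op 7 [order #7] limit_sell(price=99, qty=3): fills=none; bids=[#1:8@98 #5:3@98] asks=[#7:3@99 #6:7@102 #4:8@105]
After op 8 [order #8] limit_sell(price=100, qty=8): fills=none; bids=[#1:8@98 #5:3@98] asks=[#7:3@99 #8:8@100 #6:7@102 #4:8@105]
After op 9 [order #100] limit_sell(price=100, qty=5): fills=none; bids=[#1:8@98 #5:3@98] asks=[#7:3@99 #8:8@100 #100:5@100 #6:7@102 #4:8@105]
After op 10 [order #101] limit_buy(price=105, qty=5): fills=#101x#7:3@99 #101x#8:2@100; bids=[#1:8@98 #5:3@98] asks=[#8:6@100 #100:5@100 #6:7@102 #4:8@105]

Answer: 3@99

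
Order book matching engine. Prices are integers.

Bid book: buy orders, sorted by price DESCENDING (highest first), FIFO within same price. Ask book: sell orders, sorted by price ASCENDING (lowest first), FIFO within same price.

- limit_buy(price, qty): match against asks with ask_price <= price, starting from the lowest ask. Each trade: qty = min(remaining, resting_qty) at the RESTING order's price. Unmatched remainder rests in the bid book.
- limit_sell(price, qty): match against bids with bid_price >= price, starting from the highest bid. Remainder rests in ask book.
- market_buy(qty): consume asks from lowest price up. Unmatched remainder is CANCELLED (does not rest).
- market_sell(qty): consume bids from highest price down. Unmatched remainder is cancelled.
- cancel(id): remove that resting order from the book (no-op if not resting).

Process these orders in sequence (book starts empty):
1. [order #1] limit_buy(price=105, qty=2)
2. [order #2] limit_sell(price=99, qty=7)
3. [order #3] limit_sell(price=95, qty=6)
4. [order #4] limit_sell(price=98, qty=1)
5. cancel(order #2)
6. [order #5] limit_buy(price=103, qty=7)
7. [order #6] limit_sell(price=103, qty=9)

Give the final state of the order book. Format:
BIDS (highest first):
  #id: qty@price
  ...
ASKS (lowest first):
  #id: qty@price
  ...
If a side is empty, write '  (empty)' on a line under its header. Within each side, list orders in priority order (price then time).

After op 1 [order #1] limit_buy(price=105, qty=2): fills=none; bids=[#1:2@105] asks=[-]
After op 2 [order #2] limit_sell(price=99, qty=7): fills=#1x#2:2@105; bids=[-] asks=[#2:5@99]
After op 3 [order #3] limit_sell(price=95, qty=6): fills=none; bids=[-] asks=[#3:6@95 #2:5@99]
After op 4 [order #4] limit_sell(price=98, qty=1): fills=none; bids=[-] asks=[#3:6@95 #4:1@98 #2:5@99]
After op 5 cancel(order #2): fills=none; bids=[-] asks=[#3:6@95 #4:1@98]
After op 6 [order #5] limit_buy(price=103, qty=7): fills=#5x#3:6@95 #5x#4:1@98; bids=[-] asks=[-]
After op 7 [order #6] limit_sell(price=103, qty=9): fills=none; bids=[-] asks=[#6:9@103]

Answer: BIDS (highest first):
  (empty)
ASKS (lowest first):
  #6: 9@103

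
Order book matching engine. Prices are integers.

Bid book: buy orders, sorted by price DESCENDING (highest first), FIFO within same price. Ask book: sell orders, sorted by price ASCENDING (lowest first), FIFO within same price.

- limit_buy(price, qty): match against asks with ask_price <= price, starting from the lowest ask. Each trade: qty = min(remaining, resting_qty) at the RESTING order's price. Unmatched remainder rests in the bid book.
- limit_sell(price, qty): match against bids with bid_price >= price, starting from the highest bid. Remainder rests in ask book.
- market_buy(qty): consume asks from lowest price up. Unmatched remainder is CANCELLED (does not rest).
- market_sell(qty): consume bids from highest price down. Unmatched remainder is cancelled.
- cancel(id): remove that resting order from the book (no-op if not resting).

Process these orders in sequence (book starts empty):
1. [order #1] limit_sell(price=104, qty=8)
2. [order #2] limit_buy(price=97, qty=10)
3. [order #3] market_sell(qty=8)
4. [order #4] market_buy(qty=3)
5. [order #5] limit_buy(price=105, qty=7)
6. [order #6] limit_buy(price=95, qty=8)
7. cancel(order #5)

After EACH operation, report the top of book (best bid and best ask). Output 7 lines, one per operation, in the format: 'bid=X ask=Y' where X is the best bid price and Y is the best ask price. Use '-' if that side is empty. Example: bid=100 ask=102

After op 1 [order #1] limit_sell(price=104, qty=8): fills=none; bids=[-] asks=[#1:8@104]
After op 2 [order #2] limit_buy(price=97, qty=10): fills=none; bids=[#2:10@97] asks=[#1:8@104]
After op 3 [order #3] market_sell(qty=8): fills=#2x#3:8@97; bids=[#2:2@97] asks=[#1:8@104]
After op 4 [order #4] market_buy(qty=3): fills=#4x#1:3@104; bids=[#2:2@97] asks=[#1:5@104]
After op 5 [order #5] limit_buy(price=105, qty=7): fills=#5x#1:5@104; bids=[#5:2@105 #2:2@97] asks=[-]
After op 6 [order #6] limit_buy(price=95, qty=8): fills=none; bids=[#5:2@105 #2:2@97 #6:8@95] asks=[-]
After op 7 cancel(order #5): fills=none; bids=[#2:2@97 #6:8@95] asks=[-]

Answer: bid=- ask=104
bid=97 ask=104
bid=97 ask=104
bid=97 ask=104
bid=105 ask=-
bid=105 ask=-
bid=97 ask=-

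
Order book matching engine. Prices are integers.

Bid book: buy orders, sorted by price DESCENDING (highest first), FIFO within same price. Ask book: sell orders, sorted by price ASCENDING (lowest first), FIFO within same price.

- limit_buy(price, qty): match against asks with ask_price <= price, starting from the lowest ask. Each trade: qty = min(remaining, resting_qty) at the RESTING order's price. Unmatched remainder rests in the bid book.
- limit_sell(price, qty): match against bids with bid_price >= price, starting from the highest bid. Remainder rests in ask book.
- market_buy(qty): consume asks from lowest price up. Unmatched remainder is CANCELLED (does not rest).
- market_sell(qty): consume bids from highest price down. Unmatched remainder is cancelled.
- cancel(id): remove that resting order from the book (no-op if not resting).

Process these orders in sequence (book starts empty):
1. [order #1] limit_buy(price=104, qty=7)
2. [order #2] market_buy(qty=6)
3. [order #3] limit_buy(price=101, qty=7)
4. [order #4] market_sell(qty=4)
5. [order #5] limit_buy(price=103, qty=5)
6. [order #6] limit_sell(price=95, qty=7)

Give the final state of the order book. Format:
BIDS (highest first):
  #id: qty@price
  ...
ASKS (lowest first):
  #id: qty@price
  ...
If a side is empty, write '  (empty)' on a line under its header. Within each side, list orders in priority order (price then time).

Answer: BIDS (highest first):
  #5: 1@103
  #3: 7@101
ASKS (lowest first):
  (empty)

Derivation:
After op 1 [order #1] limit_buy(price=104, qty=7): fills=none; bids=[#1:7@104] asks=[-]
After op 2 [order #2] market_buy(qty=6): fills=none; bids=[#1:7@104] asks=[-]
After op 3 [order #3] limit_buy(price=101, qty=7): fills=none; bids=[#1:7@104 #3:7@101] asks=[-]
After op 4 [order #4] market_sell(qty=4): fills=#1x#4:4@104; bids=[#1:3@104 #3:7@101] asks=[-]
After op 5 [order #5] limit_buy(price=103, qty=5): fills=none; bids=[#1:3@104 #5:5@103 #3:7@101] asks=[-]
After op 6 [order #6] limit_sell(price=95, qty=7): fills=#1x#6:3@104 #5x#6:4@103; bids=[#5:1@103 #3:7@101] asks=[-]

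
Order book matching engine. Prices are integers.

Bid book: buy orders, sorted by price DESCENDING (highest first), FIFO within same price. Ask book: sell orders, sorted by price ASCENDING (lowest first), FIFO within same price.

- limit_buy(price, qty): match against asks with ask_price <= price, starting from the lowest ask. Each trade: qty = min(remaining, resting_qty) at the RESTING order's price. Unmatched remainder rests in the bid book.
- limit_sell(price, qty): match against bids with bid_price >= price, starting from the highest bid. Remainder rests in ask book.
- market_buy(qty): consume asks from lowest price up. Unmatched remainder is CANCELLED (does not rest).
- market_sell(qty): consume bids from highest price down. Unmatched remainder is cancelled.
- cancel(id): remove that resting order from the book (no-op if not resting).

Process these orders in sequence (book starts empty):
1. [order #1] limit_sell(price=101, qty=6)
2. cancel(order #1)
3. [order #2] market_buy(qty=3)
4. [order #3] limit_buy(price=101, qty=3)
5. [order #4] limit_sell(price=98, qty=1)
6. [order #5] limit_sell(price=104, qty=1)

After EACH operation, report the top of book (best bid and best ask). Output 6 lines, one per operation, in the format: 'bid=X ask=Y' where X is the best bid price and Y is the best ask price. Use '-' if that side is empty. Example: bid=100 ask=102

After op 1 [order #1] limit_sell(price=101, qty=6): fills=none; bids=[-] asks=[#1:6@101]
After op 2 cancel(order #1): fills=none; bids=[-] asks=[-]
After op 3 [order #2] market_buy(qty=3): fills=none; bids=[-] asks=[-]
After op 4 [order #3] limit_buy(price=101, qty=3): fills=none; bids=[#3:3@101] asks=[-]
After op 5 [order #4] limit_sell(price=98, qty=1): fills=#3x#4:1@101; bids=[#3:2@101] asks=[-]
After op 6 [order #5] limit_sell(price=104, qty=1): fills=none; bids=[#3:2@101] asks=[#5:1@104]

Answer: bid=- ask=101
bid=- ask=-
bid=- ask=-
bid=101 ask=-
bid=101 ask=-
bid=101 ask=104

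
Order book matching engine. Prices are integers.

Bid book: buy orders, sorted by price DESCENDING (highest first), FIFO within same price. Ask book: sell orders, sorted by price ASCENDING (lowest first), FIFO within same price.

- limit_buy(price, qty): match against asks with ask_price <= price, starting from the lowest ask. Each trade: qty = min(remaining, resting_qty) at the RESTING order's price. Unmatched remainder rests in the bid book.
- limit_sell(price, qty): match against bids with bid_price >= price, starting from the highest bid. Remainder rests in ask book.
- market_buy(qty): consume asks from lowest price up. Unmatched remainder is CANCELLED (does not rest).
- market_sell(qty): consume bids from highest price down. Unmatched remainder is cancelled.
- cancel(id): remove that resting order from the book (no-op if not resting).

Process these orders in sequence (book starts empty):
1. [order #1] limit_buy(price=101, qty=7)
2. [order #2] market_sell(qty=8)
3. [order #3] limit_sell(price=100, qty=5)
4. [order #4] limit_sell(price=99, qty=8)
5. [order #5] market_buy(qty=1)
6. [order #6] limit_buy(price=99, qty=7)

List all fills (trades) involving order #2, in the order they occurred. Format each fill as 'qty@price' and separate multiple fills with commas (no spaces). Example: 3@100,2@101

After op 1 [order #1] limit_buy(price=101, qty=7): fills=none; bids=[#1:7@101] asks=[-]
After op 2 [order #2] market_sell(qty=8): fills=#1x#2:7@101; bids=[-] asks=[-]
After op 3 [order #3] limit_sell(price=100, qty=5): fills=none; bids=[-] asks=[#3:5@100]
After op 4 [order #4] limit_sell(price=99, qty=8): fills=none; bids=[-] asks=[#4:8@99 #3:5@100]
After op 5 [order #5] market_buy(qty=1): fills=#5x#4:1@99; bids=[-] asks=[#4:7@99 #3:5@100]
After op 6 [order #6] limit_buy(price=99, qty=7): fills=#6x#4:7@99; bids=[-] asks=[#3:5@100]

Answer: 7@101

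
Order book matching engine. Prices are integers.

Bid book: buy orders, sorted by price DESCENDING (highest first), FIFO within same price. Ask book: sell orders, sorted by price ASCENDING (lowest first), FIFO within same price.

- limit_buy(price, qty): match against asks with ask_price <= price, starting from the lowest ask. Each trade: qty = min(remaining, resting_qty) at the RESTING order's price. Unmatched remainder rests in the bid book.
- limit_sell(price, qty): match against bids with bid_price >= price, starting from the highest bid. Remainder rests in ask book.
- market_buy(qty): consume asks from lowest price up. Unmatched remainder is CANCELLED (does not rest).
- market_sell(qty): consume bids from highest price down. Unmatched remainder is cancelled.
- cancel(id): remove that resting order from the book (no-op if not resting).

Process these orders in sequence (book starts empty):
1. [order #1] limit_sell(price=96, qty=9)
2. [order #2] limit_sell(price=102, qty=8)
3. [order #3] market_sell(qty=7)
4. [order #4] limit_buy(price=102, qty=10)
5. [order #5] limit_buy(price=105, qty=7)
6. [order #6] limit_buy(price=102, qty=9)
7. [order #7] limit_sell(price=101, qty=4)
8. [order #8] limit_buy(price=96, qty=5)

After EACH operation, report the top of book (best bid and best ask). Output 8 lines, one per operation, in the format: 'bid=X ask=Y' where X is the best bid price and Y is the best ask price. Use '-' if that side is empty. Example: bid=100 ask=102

After op 1 [order #1] limit_sell(price=96, qty=9): fills=none; bids=[-] asks=[#1:9@96]
After op 2 [order #2] limit_sell(price=102, qty=8): fills=none; bids=[-] asks=[#1:9@96 #2:8@102]
After op 3 [order #3] market_sell(qty=7): fills=none; bids=[-] asks=[#1:9@96 #2:8@102]
After op 4 [order #4] limit_buy(price=102, qty=10): fills=#4x#1:9@96 #4x#2:1@102; bids=[-] asks=[#2:7@102]
After op 5 [order #5] limit_buy(price=105, qty=7): fills=#5x#2:7@102; bids=[-] asks=[-]
After op 6 [order #6] limit_buy(price=102, qty=9): fills=none; bids=[#6:9@102] asks=[-]
After op 7 [order #7] limit_sell(price=101, qty=4): fills=#6x#7:4@102; bids=[#6:5@102] asks=[-]
After op 8 [order #8] limit_buy(price=96, qty=5): fills=none; bids=[#6:5@102 #8:5@96] asks=[-]

Answer: bid=- ask=96
bid=- ask=96
bid=- ask=96
bid=- ask=102
bid=- ask=-
bid=102 ask=-
bid=102 ask=-
bid=102 ask=-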